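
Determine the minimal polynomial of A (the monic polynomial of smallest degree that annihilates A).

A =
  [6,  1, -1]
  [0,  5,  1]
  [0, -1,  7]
x^2 - 12*x + 36

The characteristic polynomial is χ_A(x) = (x - 6)^3, so the eigenvalues are known. The minimal polynomial is
  m_A(x) = Π_λ (x − λ)^{k_λ}
where k_λ is the size of the *largest* Jordan block for λ (equivalently, the smallest k with (A − λI)^k v = 0 for every generalised eigenvector v of λ).

  λ = 6: largest Jordan block has size 2, contributing (x − 6)^2

So m_A(x) = (x - 6)^2 = x^2 - 12*x + 36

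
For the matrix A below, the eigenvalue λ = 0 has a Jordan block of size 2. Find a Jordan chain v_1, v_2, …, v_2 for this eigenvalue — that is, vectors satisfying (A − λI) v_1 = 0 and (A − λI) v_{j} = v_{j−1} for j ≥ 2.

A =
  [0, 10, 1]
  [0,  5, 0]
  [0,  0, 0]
A Jordan chain for λ = 0 of length 2:
v_1 = (1, 0, 0)ᵀ
v_2 = (0, 0, 1)ᵀ

Let N = A − (0)·I. We want v_2 with N^2 v_2 = 0 but N^1 v_2 ≠ 0; then v_{j-1} := N · v_j for j = 2, …, 2.

Pick v_2 = (0, 0, 1)ᵀ.
Then v_1 = N · v_2 = (1, 0, 0)ᵀ.

Sanity check: (A − (0)·I) v_1 = (0, 0, 0)ᵀ = 0. ✓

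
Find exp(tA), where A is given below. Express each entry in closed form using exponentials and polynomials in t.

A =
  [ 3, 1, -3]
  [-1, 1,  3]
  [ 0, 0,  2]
e^{tA} =
  [t*exp(2*t) + exp(2*t), t*exp(2*t), -3*t*exp(2*t)]
  [-t*exp(2*t), -t*exp(2*t) + exp(2*t), 3*t*exp(2*t)]
  [0, 0, exp(2*t)]

Strategy: write A = P · J · P⁻¹ where J is a Jordan canonical form, so e^{tA} = P · e^{tJ} · P⁻¹, and e^{tJ} can be computed block-by-block.

A has Jordan form
J =
  [2, 1, 0]
  [0, 2, 0]
  [0, 0, 2]
(up to reordering of blocks).

Per-block formulas:
  For a 1×1 block at λ = 2: exp(t · [2]) = [e^(2t)].
  For a 2×2 Jordan block J_2(2): exp(t · J_2(2)) = e^(2t)·(I + t·N), where N is the 2×2 nilpotent shift.

After assembling e^{tJ} and conjugating by P, we get:

e^{tA} =
  [t*exp(2*t) + exp(2*t), t*exp(2*t), -3*t*exp(2*t)]
  [-t*exp(2*t), -t*exp(2*t) + exp(2*t), 3*t*exp(2*t)]
  [0, 0, exp(2*t)]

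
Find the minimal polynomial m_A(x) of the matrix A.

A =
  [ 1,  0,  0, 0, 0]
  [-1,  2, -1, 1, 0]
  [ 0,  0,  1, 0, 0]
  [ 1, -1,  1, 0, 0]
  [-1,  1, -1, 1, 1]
x^2 - 2*x + 1

The characteristic polynomial is χ_A(x) = (x - 1)^5, so the eigenvalues are known. The minimal polynomial is
  m_A(x) = Π_λ (x − λ)^{k_λ}
where k_λ is the size of the *largest* Jordan block for λ (equivalently, the smallest k with (A − λI)^k v = 0 for every generalised eigenvector v of λ).

  λ = 1: largest Jordan block has size 2, contributing (x − 1)^2

So m_A(x) = (x - 1)^2 = x^2 - 2*x + 1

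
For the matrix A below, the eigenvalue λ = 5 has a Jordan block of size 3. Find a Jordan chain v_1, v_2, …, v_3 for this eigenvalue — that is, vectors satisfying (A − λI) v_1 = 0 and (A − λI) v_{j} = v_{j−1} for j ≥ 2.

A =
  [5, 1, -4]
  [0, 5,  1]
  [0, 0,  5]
A Jordan chain for λ = 5 of length 3:
v_1 = (1, 0, 0)ᵀ
v_2 = (-4, 1, 0)ᵀ
v_3 = (0, 0, 1)ᵀ

Let N = A − (5)·I. We want v_3 with N^3 v_3 = 0 but N^2 v_3 ≠ 0; then v_{j-1} := N · v_j for j = 3, …, 2.

Pick v_3 = (0, 0, 1)ᵀ.
Then v_2 = N · v_3 = (-4, 1, 0)ᵀ.
Then v_1 = N · v_2 = (1, 0, 0)ᵀ.

Sanity check: (A − (5)·I) v_1 = (0, 0, 0)ᵀ = 0. ✓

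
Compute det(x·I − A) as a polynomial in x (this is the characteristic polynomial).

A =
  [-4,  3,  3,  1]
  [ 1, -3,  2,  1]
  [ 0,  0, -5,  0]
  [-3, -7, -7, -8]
x^4 + 20*x^3 + 150*x^2 + 500*x + 625

Expanding det(x·I − A) (e.g. by cofactor expansion or by noting that A is similar to its Jordan form J, which has the same characteristic polynomial as A) gives
  χ_A(x) = x^4 + 20*x^3 + 150*x^2 + 500*x + 625
which factors as (x + 5)^4. The eigenvalues (with algebraic multiplicities) are λ = -5 with multiplicity 4.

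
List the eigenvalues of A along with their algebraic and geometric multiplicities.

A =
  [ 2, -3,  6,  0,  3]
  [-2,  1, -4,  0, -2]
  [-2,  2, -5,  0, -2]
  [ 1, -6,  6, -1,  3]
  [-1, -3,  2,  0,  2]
λ = -1: alg = 3, geom = 2; λ = 1: alg = 2, geom = 1

Step 1 — factor the characteristic polynomial to read off the algebraic multiplicities:
  χ_A(x) = (x - 1)^2*(x + 1)^3

Step 2 — compute geometric multiplicities via the rank-nullity identity g(λ) = n − rank(A − λI):
  rank(A − (-1)·I) = 3, so dim ker(A − (-1)·I) = n − 3 = 2
  rank(A − (1)·I) = 4, so dim ker(A − (1)·I) = n − 4 = 1

Summary:
  λ = -1: algebraic multiplicity = 3, geometric multiplicity = 2
  λ = 1: algebraic multiplicity = 2, geometric multiplicity = 1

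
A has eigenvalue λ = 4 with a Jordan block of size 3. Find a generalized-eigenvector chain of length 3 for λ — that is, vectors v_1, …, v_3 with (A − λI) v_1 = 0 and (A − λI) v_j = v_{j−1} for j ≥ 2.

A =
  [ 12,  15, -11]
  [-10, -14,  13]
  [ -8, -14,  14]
A Jordan chain for λ = 4 of length 3:
v_1 = (2, -4, -4)ᵀ
v_2 = (8, -10, -8)ᵀ
v_3 = (1, 0, 0)ᵀ

Let N = A − (4)·I. We want v_3 with N^3 v_3 = 0 but N^2 v_3 ≠ 0; then v_{j-1} := N · v_j for j = 3, …, 2.

Pick v_3 = (1, 0, 0)ᵀ.
Then v_2 = N · v_3 = (8, -10, -8)ᵀ.
Then v_1 = N · v_2 = (2, -4, -4)ᵀ.

Sanity check: (A − (4)·I) v_1 = (0, 0, 0)ᵀ = 0. ✓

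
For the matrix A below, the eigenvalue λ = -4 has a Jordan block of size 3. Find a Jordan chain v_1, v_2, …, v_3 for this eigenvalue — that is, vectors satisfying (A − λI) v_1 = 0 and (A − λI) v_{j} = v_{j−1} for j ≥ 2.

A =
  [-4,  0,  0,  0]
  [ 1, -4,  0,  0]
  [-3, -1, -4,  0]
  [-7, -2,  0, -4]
A Jordan chain for λ = -4 of length 3:
v_1 = (0, 0, -1, -2)ᵀ
v_2 = (0, 1, -3, -7)ᵀ
v_3 = (1, 0, 0, 0)ᵀ

Let N = A − (-4)·I. We want v_3 with N^3 v_3 = 0 but N^2 v_3 ≠ 0; then v_{j-1} := N · v_j for j = 3, …, 2.

Pick v_3 = (1, 0, 0, 0)ᵀ.
Then v_2 = N · v_3 = (0, 1, -3, -7)ᵀ.
Then v_1 = N · v_2 = (0, 0, -1, -2)ᵀ.

Sanity check: (A − (-4)·I) v_1 = (0, 0, 0, 0)ᵀ = 0. ✓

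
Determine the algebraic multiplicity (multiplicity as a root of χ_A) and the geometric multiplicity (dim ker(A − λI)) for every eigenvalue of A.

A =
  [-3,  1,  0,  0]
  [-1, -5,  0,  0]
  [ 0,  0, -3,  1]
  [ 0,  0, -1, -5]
λ = -4: alg = 4, geom = 2

Step 1 — factor the characteristic polynomial to read off the algebraic multiplicities:
  χ_A(x) = (x + 4)^4

Step 2 — compute geometric multiplicities via the rank-nullity identity g(λ) = n − rank(A − λI):
  rank(A − (-4)·I) = 2, so dim ker(A − (-4)·I) = n − 2 = 2

Summary:
  λ = -4: algebraic multiplicity = 4, geometric multiplicity = 2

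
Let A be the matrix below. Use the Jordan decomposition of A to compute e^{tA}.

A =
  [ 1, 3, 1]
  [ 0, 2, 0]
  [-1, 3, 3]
e^{tA} =
  [-t*exp(2*t) + exp(2*t), 3*t*exp(2*t), t*exp(2*t)]
  [0, exp(2*t), 0]
  [-t*exp(2*t), 3*t*exp(2*t), t*exp(2*t) + exp(2*t)]

Strategy: write A = P · J · P⁻¹ where J is a Jordan canonical form, so e^{tA} = P · e^{tJ} · P⁻¹, and e^{tJ} can be computed block-by-block.

A has Jordan form
J =
  [2, 1, 0]
  [0, 2, 0]
  [0, 0, 2]
(up to reordering of blocks).

Per-block formulas:
  For a 1×1 block at λ = 2: exp(t · [2]) = [e^(2t)].
  For a 2×2 Jordan block J_2(2): exp(t · J_2(2)) = e^(2t)·(I + t·N), where N is the 2×2 nilpotent shift.

After assembling e^{tJ} and conjugating by P, we get:

e^{tA} =
  [-t*exp(2*t) + exp(2*t), 3*t*exp(2*t), t*exp(2*t)]
  [0, exp(2*t), 0]
  [-t*exp(2*t), 3*t*exp(2*t), t*exp(2*t) + exp(2*t)]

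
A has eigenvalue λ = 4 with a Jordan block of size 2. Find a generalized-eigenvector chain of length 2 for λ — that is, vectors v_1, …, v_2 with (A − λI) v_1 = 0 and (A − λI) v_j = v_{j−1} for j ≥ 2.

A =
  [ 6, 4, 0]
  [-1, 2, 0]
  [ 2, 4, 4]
A Jordan chain for λ = 4 of length 2:
v_1 = (2, -1, 2)ᵀ
v_2 = (1, 0, 0)ᵀ

Let N = A − (4)·I. We want v_2 with N^2 v_2 = 0 but N^1 v_2 ≠ 0; then v_{j-1} := N · v_j for j = 2, …, 2.

Pick v_2 = (1, 0, 0)ᵀ.
Then v_1 = N · v_2 = (2, -1, 2)ᵀ.

Sanity check: (A − (4)·I) v_1 = (0, 0, 0)ᵀ = 0. ✓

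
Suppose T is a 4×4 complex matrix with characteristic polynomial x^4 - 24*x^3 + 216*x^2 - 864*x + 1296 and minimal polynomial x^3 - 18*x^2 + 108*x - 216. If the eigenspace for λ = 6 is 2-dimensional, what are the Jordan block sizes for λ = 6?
Block sizes for λ = 6: [3, 1]

Step 1 — from the characteristic polynomial, algebraic multiplicity of λ = 6 is 4. From dim ker(T − (6)·I) = 2, there are exactly 2 Jordan blocks for λ = 6.
Step 2 — from the minimal polynomial, the factor (x − 6)^3 tells us the largest block for λ = 6 has size 3.
Step 3 — with total size 4, 2 blocks, and largest block 3, the block sizes (in nonincreasing order) are [3, 1].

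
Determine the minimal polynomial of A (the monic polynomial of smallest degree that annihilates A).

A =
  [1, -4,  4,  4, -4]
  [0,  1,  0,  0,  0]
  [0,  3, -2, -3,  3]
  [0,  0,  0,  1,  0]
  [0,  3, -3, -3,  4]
x^2 - 2*x + 1

The characteristic polynomial is χ_A(x) = (x - 1)^5, so the eigenvalues are known. The minimal polynomial is
  m_A(x) = Π_λ (x − λ)^{k_λ}
where k_λ is the size of the *largest* Jordan block for λ (equivalently, the smallest k with (A − λI)^k v = 0 for every generalised eigenvector v of λ).

  λ = 1: largest Jordan block has size 2, contributing (x − 1)^2

So m_A(x) = (x - 1)^2 = x^2 - 2*x + 1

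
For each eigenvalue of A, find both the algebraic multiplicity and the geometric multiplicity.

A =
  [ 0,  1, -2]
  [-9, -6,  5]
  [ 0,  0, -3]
λ = -3: alg = 3, geom = 1

Step 1 — factor the characteristic polynomial to read off the algebraic multiplicities:
  χ_A(x) = (x + 3)^3

Step 2 — compute geometric multiplicities via the rank-nullity identity g(λ) = n − rank(A − λI):
  rank(A − (-3)·I) = 2, so dim ker(A − (-3)·I) = n − 2 = 1

Summary:
  λ = -3: algebraic multiplicity = 3, geometric multiplicity = 1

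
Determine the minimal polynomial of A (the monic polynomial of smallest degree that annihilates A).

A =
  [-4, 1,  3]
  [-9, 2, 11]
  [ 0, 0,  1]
x^3 + x^2 - x - 1

The characteristic polynomial is χ_A(x) = (x - 1)*(x + 1)^2, so the eigenvalues are known. The minimal polynomial is
  m_A(x) = Π_λ (x − λ)^{k_λ}
where k_λ is the size of the *largest* Jordan block for λ (equivalently, the smallest k with (A − λI)^k v = 0 for every generalised eigenvector v of λ).

  λ = -1: largest Jordan block has size 2, contributing (x + 1)^2
  λ = 1: largest Jordan block has size 1, contributing (x − 1)

So m_A(x) = (x - 1)*(x + 1)^2 = x^3 + x^2 - x - 1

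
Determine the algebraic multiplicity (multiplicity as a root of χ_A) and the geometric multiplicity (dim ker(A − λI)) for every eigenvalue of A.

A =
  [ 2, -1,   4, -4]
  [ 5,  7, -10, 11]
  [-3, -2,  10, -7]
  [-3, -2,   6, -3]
λ = 4: alg = 4, geom = 2

Step 1 — factor the characteristic polynomial to read off the algebraic multiplicities:
  χ_A(x) = (x - 4)^4

Step 2 — compute geometric multiplicities via the rank-nullity identity g(λ) = n − rank(A − λI):
  rank(A − (4)·I) = 2, so dim ker(A − (4)·I) = n − 2 = 2

Summary:
  λ = 4: algebraic multiplicity = 4, geometric multiplicity = 2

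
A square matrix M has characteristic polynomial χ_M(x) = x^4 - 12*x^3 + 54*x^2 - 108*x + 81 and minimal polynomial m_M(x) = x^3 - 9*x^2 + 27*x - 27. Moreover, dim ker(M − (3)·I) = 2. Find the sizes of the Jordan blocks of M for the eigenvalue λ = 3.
Block sizes for λ = 3: [3, 1]

Step 1 — from the characteristic polynomial, algebraic multiplicity of λ = 3 is 4. From dim ker(M − (3)·I) = 2, there are exactly 2 Jordan blocks for λ = 3.
Step 2 — from the minimal polynomial, the factor (x − 3)^3 tells us the largest block for λ = 3 has size 3.
Step 3 — with total size 4, 2 blocks, and largest block 3, the block sizes (in nonincreasing order) are [3, 1].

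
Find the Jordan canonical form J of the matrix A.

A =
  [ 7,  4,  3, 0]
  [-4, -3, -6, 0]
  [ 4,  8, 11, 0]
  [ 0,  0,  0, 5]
J_2(5) ⊕ J_1(5) ⊕ J_1(5)

The characteristic polynomial is
  det(x·I − A) = x^4 - 20*x^3 + 150*x^2 - 500*x + 625 = (x - 5)^4

Eigenvalues and multiplicities (the geometric multiplicity of λ is n − rank(A − λI), which equals the number of Jordan blocks for λ):
  λ = 5: algebraic multiplicity = 4, geometric multiplicity = 3

Determining the block sizes for each eigenvalue:
  λ = 5: 3 blocks summing to 4 forces exactly one block of size 2 and the rest size 1 → block sizes [2, 1, 1]

Assembling the blocks gives a Jordan form
J =
  [5, 1, 0, 0]
  [0, 5, 0, 0]
  [0, 0, 5, 0]
  [0, 0, 0, 5]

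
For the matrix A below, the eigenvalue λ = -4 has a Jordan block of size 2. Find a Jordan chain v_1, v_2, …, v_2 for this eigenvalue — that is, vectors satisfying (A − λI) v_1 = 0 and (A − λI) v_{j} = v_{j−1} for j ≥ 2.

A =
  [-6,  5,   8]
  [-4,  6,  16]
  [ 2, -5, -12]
A Jordan chain for λ = -4 of length 2:
v_1 = (-2, -4, 2)ᵀ
v_2 = (1, 0, 0)ᵀ

Let N = A − (-4)·I. We want v_2 with N^2 v_2 = 0 but N^1 v_2 ≠ 0; then v_{j-1} := N · v_j for j = 2, …, 2.

Pick v_2 = (1, 0, 0)ᵀ.
Then v_1 = N · v_2 = (-2, -4, 2)ᵀ.

Sanity check: (A − (-4)·I) v_1 = (0, 0, 0)ᵀ = 0. ✓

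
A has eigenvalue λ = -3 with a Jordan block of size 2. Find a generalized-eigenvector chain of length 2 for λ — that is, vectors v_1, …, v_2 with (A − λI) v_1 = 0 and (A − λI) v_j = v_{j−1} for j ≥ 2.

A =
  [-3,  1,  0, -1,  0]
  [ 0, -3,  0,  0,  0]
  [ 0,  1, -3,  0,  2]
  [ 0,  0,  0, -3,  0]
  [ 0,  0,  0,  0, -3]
A Jordan chain for λ = -3 of length 2:
v_1 = (1, 0, 1, 0, 0)ᵀ
v_2 = (0, 1, 0, 0, 0)ᵀ

Let N = A − (-3)·I. We want v_2 with N^2 v_2 = 0 but N^1 v_2 ≠ 0; then v_{j-1} := N · v_j for j = 2, …, 2.

Pick v_2 = (0, 1, 0, 0, 0)ᵀ.
Then v_1 = N · v_2 = (1, 0, 1, 0, 0)ᵀ.

Sanity check: (A − (-3)·I) v_1 = (0, 0, 0, 0, 0)ᵀ = 0. ✓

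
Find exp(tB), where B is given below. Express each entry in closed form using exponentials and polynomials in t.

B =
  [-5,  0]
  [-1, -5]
e^{tB} =
  [exp(-5*t), 0]
  [-t*exp(-5*t), exp(-5*t)]

Strategy: write B = P · J · P⁻¹ where J is a Jordan canonical form, so e^{tB} = P · e^{tJ} · P⁻¹, and e^{tJ} can be computed block-by-block.

B has Jordan form
J =
  [-5,  1]
  [ 0, -5]
(up to reordering of blocks).

Per-block formulas:
  For a 2×2 Jordan block J_2(-5): exp(t · J_2(-5)) = e^(-5t)·(I + t·N), where N is the 2×2 nilpotent shift.

After assembling e^{tJ} and conjugating by P, we get:

e^{tB} =
  [exp(-5*t), 0]
  [-t*exp(-5*t), exp(-5*t)]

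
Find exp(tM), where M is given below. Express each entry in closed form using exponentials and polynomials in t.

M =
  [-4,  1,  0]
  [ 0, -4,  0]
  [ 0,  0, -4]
e^{tM} =
  [exp(-4*t), t*exp(-4*t), 0]
  [0, exp(-4*t), 0]
  [0, 0, exp(-4*t)]

Strategy: write M = P · J · P⁻¹ where J is a Jordan canonical form, so e^{tM} = P · e^{tJ} · P⁻¹, and e^{tJ} can be computed block-by-block.

M has Jordan form
J =
  [-4,  1,  0]
  [ 0, -4,  0]
  [ 0,  0, -4]
(up to reordering of blocks).

Per-block formulas:
  For a 2×2 Jordan block J_2(-4): exp(t · J_2(-4)) = e^(-4t)·(I + t·N), where N is the 2×2 nilpotent shift.
  For a 1×1 block at λ = -4: exp(t · [-4]) = [e^(-4t)].

After assembling e^{tJ} and conjugating by P, we get:

e^{tM} =
  [exp(-4*t), t*exp(-4*t), 0]
  [0, exp(-4*t), 0]
  [0, 0, exp(-4*t)]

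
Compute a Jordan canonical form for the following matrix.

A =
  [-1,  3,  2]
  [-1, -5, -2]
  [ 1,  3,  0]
J_2(-2) ⊕ J_1(-2)

The characteristic polynomial is
  det(x·I − A) = x^3 + 6*x^2 + 12*x + 8 = (x + 2)^3

Eigenvalues and multiplicities (the geometric multiplicity of λ is n − rank(A − λI), which equals the number of Jordan blocks for λ):
  λ = -2: algebraic multiplicity = 3, geometric multiplicity = 2

Determining the block sizes for each eigenvalue:
  λ = -2: 2 blocks summing to 3 forces exactly one block of size 2 and the rest size 1 → block sizes [2, 1]

Assembling the blocks gives a Jordan form
J =
  [-2,  1,  0]
  [ 0, -2,  0]
  [ 0,  0, -2]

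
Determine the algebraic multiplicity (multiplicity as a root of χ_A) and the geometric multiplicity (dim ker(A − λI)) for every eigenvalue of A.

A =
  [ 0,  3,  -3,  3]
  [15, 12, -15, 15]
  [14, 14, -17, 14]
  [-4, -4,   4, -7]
λ = -3: alg = 4, geom = 3

Step 1 — factor the characteristic polynomial to read off the algebraic multiplicities:
  χ_A(x) = (x + 3)^4

Step 2 — compute geometric multiplicities via the rank-nullity identity g(λ) = n − rank(A − λI):
  rank(A − (-3)·I) = 1, so dim ker(A − (-3)·I) = n − 1 = 3

Summary:
  λ = -3: algebraic multiplicity = 4, geometric multiplicity = 3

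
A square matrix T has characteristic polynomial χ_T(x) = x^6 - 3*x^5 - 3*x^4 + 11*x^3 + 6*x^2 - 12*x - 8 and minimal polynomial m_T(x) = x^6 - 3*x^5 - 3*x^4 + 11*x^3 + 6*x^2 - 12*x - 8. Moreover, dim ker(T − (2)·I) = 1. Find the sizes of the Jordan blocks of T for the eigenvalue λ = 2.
Block sizes for λ = 2: [3]

Step 1 — from the characteristic polynomial, algebraic multiplicity of λ = 2 is 3. From dim ker(T − (2)·I) = 1, there are exactly 1 Jordan blocks for λ = 2.
Step 2 — from the minimal polynomial, the factor (x − 2)^3 tells us the largest block for λ = 2 has size 3.
Step 3 — with total size 3, 1 blocks, and largest block 3, the block sizes (in nonincreasing order) are [3].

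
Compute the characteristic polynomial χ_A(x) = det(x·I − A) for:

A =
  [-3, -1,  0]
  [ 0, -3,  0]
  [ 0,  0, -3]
x^3 + 9*x^2 + 27*x + 27

Expanding det(x·I − A) (e.g. by cofactor expansion or by noting that A is similar to its Jordan form J, which has the same characteristic polynomial as A) gives
  χ_A(x) = x^3 + 9*x^2 + 27*x + 27
which factors as (x + 3)^3. The eigenvalues (with algebraic multiplicities) are λ = -3 with multiplicity 3.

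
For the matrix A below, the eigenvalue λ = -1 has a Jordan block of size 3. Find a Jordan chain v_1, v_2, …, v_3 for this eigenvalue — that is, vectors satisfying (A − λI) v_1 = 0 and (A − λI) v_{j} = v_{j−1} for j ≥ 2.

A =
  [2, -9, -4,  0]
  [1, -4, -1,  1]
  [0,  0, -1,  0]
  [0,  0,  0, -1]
A Jordan chain for λ = -1 of length 3:
v_1 = (-3, -1, 0, 0)ᵀ
v_2 = (-4, -1, 0, 0)ᵀ
v_3 = (0, 0, 1, 0)ᵀ

Let N = A − (-1)·I. We want v_3 with N^3 v_3 = 0 but N^2 v_3 ≠ 0; then v_{j-1} := N · v_j for j = 3, …, 2.

Pick v_3 = (0, 0, 1, 0)ᵀ.
Then v_2 = N · v_3 = (-4, -1, 0, 0)ᵀ.
Then v_1 = N · v_2 = (-3, -1, 0, 0)ᵀ.

Sanity check: (A − (-1)·I) v_1 = (0, 0, 0, 0)ᵀ = 0. ✓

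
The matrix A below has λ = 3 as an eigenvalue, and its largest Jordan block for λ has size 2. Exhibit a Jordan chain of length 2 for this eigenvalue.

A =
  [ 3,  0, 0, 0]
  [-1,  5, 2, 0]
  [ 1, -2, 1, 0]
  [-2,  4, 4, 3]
A Jordan chain for λ = 3 of length 2:
v_1 = (0, -1, 1, -2)ᵀ
v_2 = (1, 0, 0, 0)ᵀ

Let N = A − (3)·I. We want v_2 with N^2 v_2 = 0 but N^1 v_2 ≠ 0; then v_{j-1} := N · v_j for j = 2, …, 2.

Pick v_2 = (1, 0, 0, 0)ᵀ.
Then v_1 = N · v_2 = (0, -1, 1, -2)ᵀ.

Sanity check: (A − (3)·I) v_1 = (0, 0, 0, 0)ᵀ = 0. ✓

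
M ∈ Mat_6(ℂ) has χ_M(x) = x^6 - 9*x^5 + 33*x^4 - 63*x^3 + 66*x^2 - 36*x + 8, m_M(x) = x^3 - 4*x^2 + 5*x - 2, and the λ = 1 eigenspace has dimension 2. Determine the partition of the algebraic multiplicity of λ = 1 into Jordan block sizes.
Block sizes for λ = 1: [2, 1]

Step 1 — from the characteristic polynomial, algebraic multiplicity of λ = 1 is 3. From dim ker(M − (1)·I) = 2, there are exactly 2 Jordan blocks for λ = 1.
Step 2 — from the minimal polynomial, the factor (x − 1)^2 tells us the largest block for λ = 1 has size 2.
Step 3 — with total size 3, 2 blocks, and largest block 2, the block sizes (in nonincreasing order) are [2, 1].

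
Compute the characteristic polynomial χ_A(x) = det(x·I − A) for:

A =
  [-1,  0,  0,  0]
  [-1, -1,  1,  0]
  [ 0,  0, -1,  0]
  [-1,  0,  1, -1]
x^4 + 4*x^3 + 6*x^2 + 4*x + 1

Expanding det(x·I − A) (e.g. by cofactor expansion or by noting that A is similar to its Jordan form J, which has the same characteristic polynomial as A) gives
  χ_A(x) = x^4 + 4*x^3 + 6*x^2 + 4*x + 1
which factors as (x + 1)^4. The eigenvalues (with algebraic multiplicities) are λ = -1 with multiplicity 4.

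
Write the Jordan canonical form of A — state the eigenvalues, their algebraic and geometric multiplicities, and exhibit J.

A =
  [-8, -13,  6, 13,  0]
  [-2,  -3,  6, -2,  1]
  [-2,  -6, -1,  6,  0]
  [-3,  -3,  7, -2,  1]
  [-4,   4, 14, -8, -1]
J_3(-3) ⊕ J_2(-3)

The characteristic polynomial is
  det(x·I − A) = x^5 + 15*x^4 + 90*x^3 + 270*x^2 + 405*x + 243 = (x + 3)^5

Eigenvalues and multiplicities (the geometric multiplicity of λ is n − rank(A − λI), which equals the number of Jordan blocks for λ):
  λ = -3: algebraic multiplicity = 5, geometric multiplicity = 2

Determining the block sizes for each eigenvalue:
  λ = -3: with am = 5 and gm = 2, the partition is not yet determined (e.g. several partitions of 5 into 2 parts exist). Let N = A − (-3)·I. Computing rank(N^1) = 3, rank(N^2) = 1, rank(N^3) = 0; the number of blocks of size ≥ j is rank(N^{j−1}) − rank(N^j), giving [2, 2, 1]. So we have 1 block(s) of size 3, 1 block(s) of size 2 → block sizes [3, 2]

Assembling the blocks gives a Jordan form
J =
  [-3,  1,  0,  0,  0]
  [ 0, -3,  1,  0,  0]
  [ 0,  0, -3,  0,  0]
  [ 0,  0,  0, -3,  1]
  [ 0,  0,  0,  0, -3]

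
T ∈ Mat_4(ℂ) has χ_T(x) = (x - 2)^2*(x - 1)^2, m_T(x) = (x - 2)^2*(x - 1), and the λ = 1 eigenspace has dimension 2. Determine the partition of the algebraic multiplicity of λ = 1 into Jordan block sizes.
Block sizes for λ = 1: [1, 1]

Step 1 — from the characteristic polynomial, algebraic multiplicity of λ = 1 is 2. From dim ker(T − (1)·I) = 2, there are exactly 2 Jordan blocks for λ = 1.
Step 2 — from the minimal polynomial, the factor (x − 1) tells us the largest block for λ = 1 has size 1.
Step 3 — with total size 2, 2 blocks, and largest block 1, the block sizes (in nonincreasing order) are [1, 1].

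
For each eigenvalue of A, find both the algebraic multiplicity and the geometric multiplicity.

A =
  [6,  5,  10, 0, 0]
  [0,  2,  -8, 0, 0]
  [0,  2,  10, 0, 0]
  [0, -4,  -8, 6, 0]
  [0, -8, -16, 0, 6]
λ = 6: alg = 5, geom = 4

Step 1 — factor the characteristic polynomial to read off the algebraic multiplicities:
  χ_A(x) = (x - 6)^5

Step 2 — compute geometric multiplicities via the rank-nullity identity g(λ) = n − rank(A − λI):
  rank(A − (6)·I) = 1, so dim ker(A − (6)·I) = n − 1 = 4

Summary:
  λ = 6: algebraic multiplicity = 5, geometric multiplicity = 4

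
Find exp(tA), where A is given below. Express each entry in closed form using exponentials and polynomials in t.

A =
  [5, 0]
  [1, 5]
e^{tA} =
  [exp(5*t), 0]
  [t*exp(5*t), exp(5*t)]

Strategy: write A = P · J · P⁻¹ where J is a Jordan canonical form, so e^{tA} = P · e^{tJ} · P⁻¹, and e^{tJ} can be computed block-by-block.

A has Jordan form
J =
  [5, 1]
  [0, 5]
(up to reordering of blocks).

Per-block formulas:
  For a 2×2 Jordan block J_2(5): exp(t · J_2(5)) = e^(5t)·(I + t·N), where N is the 2×2 nilpotent shift.

After assembling e^{tJ} and conjugating by P, we get:

e^{tA} =
  [exp(5*t), 0]
  [t*exp(5*t), exp(5*t)]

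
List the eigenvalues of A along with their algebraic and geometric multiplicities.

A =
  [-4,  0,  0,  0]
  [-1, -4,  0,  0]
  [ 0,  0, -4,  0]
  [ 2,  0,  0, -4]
λ = -4: alg = 4, geom = 3

Step 1 — factor the characteristic polynomial to read off the algebraic multiplicities:
  χ_A(x) = (x + 4)^4

Step 2 — compute geometric multiplicities via the rank-nullity identity g(λ) = n − rank(A − λI):
  rank(A − (-4)·I) = 1, so dim ker(A − (-4)·I) = n − 1 = 3

Summary:
  λ = -4: algebraic multiplicity = 4, geometric multiplicity = 3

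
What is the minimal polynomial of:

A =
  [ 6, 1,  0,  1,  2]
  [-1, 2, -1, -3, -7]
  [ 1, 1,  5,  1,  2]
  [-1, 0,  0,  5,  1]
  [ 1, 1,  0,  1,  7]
x^3 - 15*x^2 + 75*x - 125

The characteristic polynomial is χ_A(x) = (x - 5)^5, so the eigenvalues are known. The minimal polynomial is
  m_A(x) = Π_λ (x − λ)^{k_λ}
where k_λ is the size of the *largest* Jordan block for λ (equivalently, the smallest k with (A − λI)^k v = 0 for every generalised eigenvector v of λ).

  λ = 5: largest Jordan block has size 3, contributing (x − 5)^3

So m_A(x) = (x - 5)^3 = x^3 - 15*x^2 + 75*x - 125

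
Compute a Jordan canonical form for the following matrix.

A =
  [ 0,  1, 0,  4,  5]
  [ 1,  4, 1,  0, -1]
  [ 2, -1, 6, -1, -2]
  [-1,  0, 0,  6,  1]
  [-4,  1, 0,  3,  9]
J_3(5) ⊕ J_2(5)

The characteristic polynomial is
  det(x·I − A) = x^5 - 25*x^4 + 250*x^3 - 1250*x^2 + 3125*x - 3125 = (x - 5)^5

Eigenvalues and multiplicities (the geometric multiplicity of λ is n − rank(A − λI), which equals the number of Jordan blocks for λ):
  λ = 5: algebraic multiplicity = 5, geometric multiplicity = 2

Determining the block sizes for each eigenvalue:
  λ = 5: with am = 5 and gm = 2, the partition is not yet determined (e.g. several partitions of 5 into 2 parts exist). Let N = A − (5)·I. Computing rank(N^1) = 3, rank(N^2) = 1, rank(N^3) = 0; the number of blocks of size ≥ j is rank(N^{j−1}) − rank(N^j), giving [2, 2, 1]. So we have 1 block(s) of size 3, 1 block(s) of size 2 → block sizes [3, 2]

Assembling the blocks gives a Jordan form
J =
  [5, 1, 0, 0, 0]
  [0, 5, 1, 0, 0]
  [0, 0, 5, 0, 0]
  [0, 0, 0, 5, 1]
  [0, 0, 0, 0, 5]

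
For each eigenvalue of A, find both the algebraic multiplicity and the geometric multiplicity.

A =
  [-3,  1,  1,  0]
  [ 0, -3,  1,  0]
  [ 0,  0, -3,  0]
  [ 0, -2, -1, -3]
λ = -3: alg = 4, geom = 2

Step 1 — factor the characteristic polynomial to read off the algebraic multiplicities:
  χ_A(x) = (x + 3)^4

Step 2 — compute geometric multiplicities via the rank-nullity identity g(λ) = n − rank(A − λI):
  rank(A − (-3)·I) = 2, so dim ker(A − (-3)·I) = n − 2 = 2

Summary:
  λ = -3: algebraic multiplicity = 4, geometric multiplicity = 2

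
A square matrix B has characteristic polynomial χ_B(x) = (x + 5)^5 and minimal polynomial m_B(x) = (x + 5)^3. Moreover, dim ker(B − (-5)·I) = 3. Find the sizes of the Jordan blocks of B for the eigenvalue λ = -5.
Block sizes for λ = -5: [3, 1, 1]

Step 1 — from the characteristic polynomial, algebraic multiplicity of λ = -5 is 5. From dim ker(B − (-5)·I) = 3, there are exactly 3 Jordan blocks for λ = -5.
Step 2 — from the minimal polynomial, the factor (x + 5)^3 tells us the largest block for λ = -5 has size 3.
Step 3 — with total size 5, 3 blocks, and largest block 3, the block sizes (in nonincreasing order) are [3, 1, 1].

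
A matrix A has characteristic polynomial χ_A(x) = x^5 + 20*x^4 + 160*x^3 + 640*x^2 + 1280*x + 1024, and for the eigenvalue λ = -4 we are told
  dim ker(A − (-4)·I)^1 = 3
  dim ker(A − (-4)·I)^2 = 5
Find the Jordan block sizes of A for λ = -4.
Block sizes for λ = -4: [2, 2, 1]

From the dimensions of kernels of powers, the number of Jordan blocks of size at least j is d_j − d_{j−1} where d_j = dim ker(N^j) (with d_0 = 0). Computing the differences gives [3, 2].
The number of blocks of size exactly k is (#blocks of size ≥ k) − (#blocks of size ≥ k + 1), so the partition is: 1 block(s) of size 1, 2 block(s) of size 2.
In nonincreasing order the block sizes are [2, 2, 1].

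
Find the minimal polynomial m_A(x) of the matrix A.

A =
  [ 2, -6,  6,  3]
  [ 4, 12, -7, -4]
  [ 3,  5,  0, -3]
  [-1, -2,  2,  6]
x^3 - 15*x^2 + 75*x - 125

The characteristic polynomial is χ_A(x) = (x - 5)^4, so the eigenvalues are known. The minimal polynomial is
  m_A(x) = Π_λ (x − λ)^{k_λ}
where k_λ is the size of the *largest* Jordan block for λ (equivalently, the smallest k with (A − λI)^k v = 0 for every generalised eigenvector v of λ).

  λ = 5: largest Jordan block has size 3, contributing (x − 5)^3

So m_A(x) = (x - 5)^3 = x^3 - 15*x^2 + 75*x - 125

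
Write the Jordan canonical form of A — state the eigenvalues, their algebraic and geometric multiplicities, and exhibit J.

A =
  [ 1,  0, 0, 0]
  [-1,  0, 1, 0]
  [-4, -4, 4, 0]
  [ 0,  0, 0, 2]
J_1(1) ⊕ J_2(2) ⊕ J_1(2)

The characteristic polynomial is
  det(x·I − A) = x^4 - 7*x^3 + 18*x^2 - 20*x + 8 = (x - 2)^3*(x - 1)

Eigenvalues and multiplicities (the geometric multiplicity of λ is n − rank(A − λI), which equals the number of Jordan blocks for λ):
  λ = 1: algebraic multiplicity = 1, geometric multiplicity = 1
  λ = 2: algebraic multiplicity = 3, geometric multiplicity = 2

Determining the block sizes for each eigenvalue:
  λ = 1: one block (gm = 1), so the single block has size am = 1 → block sizes [1]
  λ = 2: 2 blocks summing to 3 forces exactly one block of size 2 and the rest size 1 → block sizes [2, 1]

Assembling the blocks gives a Jordan form
J =
  [1, 0, 0, 0]
  [0, 2, 1, 0]
  [0, 0, 2, 0]
  [0, 0, 0, 2]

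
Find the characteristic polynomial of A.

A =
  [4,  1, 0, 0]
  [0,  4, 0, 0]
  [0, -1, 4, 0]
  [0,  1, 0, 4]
x^4 - 16*x^3 + 96*x^2 - 256*x + 256

Expanding det(x·I − A) (e.g. by cofactor expansion or by noting that A is similar to its Jordan form J, which has the same characteristic polynomial as A) gives
  χ_A(x) = x^4 - 16*x^3 + 96*x^2 - 256*x + 256
which factors as (x - 4)^4. The eigenvalues (with algebraic multiplicities) are λ = 4 with multiplicity 4.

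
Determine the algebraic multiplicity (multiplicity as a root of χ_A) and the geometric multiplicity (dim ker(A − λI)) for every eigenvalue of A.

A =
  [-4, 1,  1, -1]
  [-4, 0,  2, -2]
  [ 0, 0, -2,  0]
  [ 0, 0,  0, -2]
λ = -2: alg = 4, geom = 3

Step 1 — factor the characteristic polynomial to read off the algebraic multiplicities:
  χ_A(x) = (x + 2)^4

Step 2 — compute geometric multiplicities via the rank-nullity identity g(λ) = n − rank(A − λI):
  rank(A − (-2)·I) = 1, so dim ker(A − (-2)·I) = n − 1 = 3

Summary:
  λ = -2: algebraic multiplicity = 4, geometric multiplicity = 3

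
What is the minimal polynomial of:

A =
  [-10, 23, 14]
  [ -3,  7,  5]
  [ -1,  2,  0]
x^3 + 3*x^2 + 3*x + 1

The characteristic polynomial is χ_A(x) = (x + 1)^3, so the eigenvalues are known. The minimal polynomial is
  m_A(x) = Π_λ (x − λ)^{k_λ}
where k_λ is the size of the *largest* Jordan block for λ (equivalently, the smallest k with (A − λI)^k v = 0 for every generalised eigenvector v of λ).

  λ = -1: largest Jordan block has size 3, contributing (x + 1)^3

So m_A(x) = (x + 1)^3 = x^3 + 3*x^2 + 3*x + 1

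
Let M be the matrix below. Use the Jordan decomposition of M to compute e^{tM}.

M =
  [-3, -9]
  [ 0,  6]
e^{tM} =
  [exp(-3*t), -exp(6*t) + exp(-3*t)]
  [0, exp(6*t)]

Strategy: write M = P · J · P⁻¹ where J is a Jordan canonical form, so e^{tM} = P · e^{tJ} · P⁻¹, and e^{tJ} can be computed block-by-block.

M has Jordan form
J =
  [-3, 0]
  [ 0, 6]
(up to reordering of blocks).

Per-block formulas:
  For a 1×1 block at λ = -3: exp(t · [-3]) = [e^(-3t)].
  For a 1×1 block at λ = 6: exp(t · [6]) = [e^(6t)].

After assembling e^{tJ} and conjugating by P, we get:

e^{tM} =
  [exp(-3*t), -exp(6*t) + exp(-3*t)]
  [0, exp(6*t)]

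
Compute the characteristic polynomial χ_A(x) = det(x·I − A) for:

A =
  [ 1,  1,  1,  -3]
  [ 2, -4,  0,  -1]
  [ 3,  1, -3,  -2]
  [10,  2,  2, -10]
x^4 + 16*x^3 + 96*x^2 + 256*x + 256

Expanding det(x·I − A) (e.g. by cofactor expansion or by noting that A is similar to its Jordan form J, which has the same characteristic polynomial as A) gives
  χ_A(x) = x^4 + 16*x^3 + 96*x^2 + 256*x + 256
which factors as (x + 4)^4. The eigenvalues (with algebraic multiplicities) are λ = -4 with multiplicity 4.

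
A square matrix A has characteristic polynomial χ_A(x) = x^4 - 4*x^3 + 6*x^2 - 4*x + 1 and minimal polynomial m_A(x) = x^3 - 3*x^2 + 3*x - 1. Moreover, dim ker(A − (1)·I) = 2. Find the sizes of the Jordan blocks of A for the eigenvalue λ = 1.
Block sizes for λ = 1: [3, 1]

Step 1 — from the characteristic polynomial, algebraic multiplicity of λ = 1 is 4. From dim ker(A − (1)·I) = 2, there are exactly 2 Jordan blocks for λ = 1.
Step 2 — from the minimal polynomial, the factor (x − 1)^3 tells us the largest block for λ = 1 has size 3.
Step 3 — with total size 4, 2 blocks, and largest block 3, the block sizes (in nonincreasing order) are [3, 1].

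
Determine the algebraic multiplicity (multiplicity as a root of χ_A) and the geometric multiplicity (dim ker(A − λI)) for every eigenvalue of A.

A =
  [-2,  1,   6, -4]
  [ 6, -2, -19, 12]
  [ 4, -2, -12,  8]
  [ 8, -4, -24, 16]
λ = 0: alg = 4, geom = 2

Step 1 — factor the characteristic polynomial to read off the algebraic multiplicities:
  χ_A(x) = x^4

Step 2 — compute geometric multiplicities via the rank-nullity identity g(λ) = n − rank(A − λI):
  rank(A − (0)·I) = 2, so dim ker(A − (0)·I) = n − 2 = 2

Summary:
  λ = 0: algebraic multiplicity = 4, geometric multiplicity = 2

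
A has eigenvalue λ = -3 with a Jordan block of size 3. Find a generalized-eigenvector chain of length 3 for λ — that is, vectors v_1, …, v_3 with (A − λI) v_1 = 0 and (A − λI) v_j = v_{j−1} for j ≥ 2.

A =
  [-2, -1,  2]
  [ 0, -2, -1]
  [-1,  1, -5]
A Jordan chain for λ = -3 of length 3:
v_1 = (-1, 1, 1)ᵀ
v_2 = (1, 0, -1)ᵀ
v_3 = (1, 0, 0)ᵀ

Let N = A − (-3)·I. We want v_3 with N^3 v_3 = 0 but N^2 v_3 ≠ 0; then v_{j-1} := N · v_j for j = 3, …, 2.

Pick v_3 = (1, 0, 0)ᵀ.
Then v_2 = N · v_3 = (1, 0, -1)ᵀ.
Then v_1 = N · v_2 = (-1, 1, 1)ᵀ.

Sanity check: (A − (-3)·I) v_1 = (0, 0, 0)ᵀ = 0. ✓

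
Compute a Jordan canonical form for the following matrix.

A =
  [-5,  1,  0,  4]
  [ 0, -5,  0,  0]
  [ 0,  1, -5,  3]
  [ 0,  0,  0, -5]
J_2(-5) ⊕ J_2(-5)

The characteristic polynomial is
  det(x·I − A) = x^4 + 20*x^3 + 150*x^2 + 500*x + 625 = (x + 5)^4

Eigenvalues and multiplicities (the geometric multiplicity of λ is n − rank(A − λI), which equals the number of Jordan blocks for λ):
  λ = -5: algebraic multiplicity = 4, geometric multiplicity = 2

Determining the block sizes for each eigenvalue:
  λ = -5: with am = 4 and gm = 2, the partition is not yet determined (e.g. several partitions of 4 into 2 parts exist). Let N = A − (-5)·I. Computing rank(N^1) = 2, rank(N^2) = 0; the number of blocks of size ≥ j is rank(N^{j−1}) − rank(N^j), giving [2, 2]. So we have 2 block(s) of size 2 → block sizes [2, 2]

Assembling the blocks gives a Jordan form
J =
  [-5,  1,  0,  0]
  [ 0, -5,  0,  0]
  [ 0,  0, -5,  1]
  [ 0,  0,  0, -5]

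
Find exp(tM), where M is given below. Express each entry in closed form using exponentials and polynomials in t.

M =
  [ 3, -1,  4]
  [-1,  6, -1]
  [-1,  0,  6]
e^{tM} =
  [t^2*exp(5*t)/2 - 2*t*exp(5*t) + exp(5*t), t^2*exp(5*t)/2 - t*exp(5*t), -3*t^2*exp(5*t)/2 + 4*t*exp(5*t)]
  [t^2*exp(5*t) - t*exp(5*t), t^2*exp(5*t) + t*exp(5*t) + exp(5*t), -3*t^2*exp(5*t) - t*exp(5*t)]
  [t^2*exp(5*t)/2 - t*exp(5*t), t^2*exp(5*t)/2, -3*t^2*exp(5*t)/2 + t*exp(5*t) + exp(5*t)]

Strategy: write M = P · J · P⁻¹ where J is a Jordan canonical form, so e^{tM} = P · e^{tJ} · P⁻¹, and e^{tJ} can be computed block-by-block.

M has Jordan form
J =
  [5, 1, 0]
  [0, 5, 1]
  [0, 0, 5]
(up to reordering of blocks).

Per-block formulas:
  For a 3×3 Jordan block J_3(5): exp(t · J_3(5)) = e^(5t)·(I + t·N + (t^2/2)·N^2), where N is the 3×3 nilpotent shift.

After assembling e^{tJ} and conjugating by P, we get:

e^{tM} =
  [t^2*exp(5*t)/2 - 2*t*exp(5*t) + exp(5*t), t^2*exp(5*t)/2 - t*exp(5*t), -3*t^2*exp(5*t)/2 + 4*t*exp(5*t)]
  [t^2*exp(5*t) - t*exp(5*t), t^2*exp(5*t) + t*exp(5*t) + exp(5*t), -3*t^2*exp(5*t) - t*exp(5*t)]
  [t^2*exp(5*t)/2 - t*exp(5*t), t^2*exp(5*t)/2, -3*t^2*exp(5*t)/2 + t*exp(5*t) + exp(5*t)]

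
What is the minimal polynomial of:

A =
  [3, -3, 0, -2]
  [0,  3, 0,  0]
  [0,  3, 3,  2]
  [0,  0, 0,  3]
x^2 - 6*x + 9

The characteristic polynomial is χ_A(x) = (x - 3)^4, so the eigenvalues are known. The minimal polynomial is
  m_A(x) = Π_λ (x − λ)^{k_λ}
where k_λ is the size of the *largest* Jordan block for λ (equivalently, the smallest k with (A − λI)^k v = 0 for every generalised eigenvector v of λ).

  λ = 3: largest Jordan block has size 2, contributing (x − 3)^2

So m_A(x) = (x - 3)^2 = x^2 - 6*x + 9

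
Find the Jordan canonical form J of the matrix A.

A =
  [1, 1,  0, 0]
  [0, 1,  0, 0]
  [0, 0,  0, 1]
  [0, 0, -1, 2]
J_2(1) ⊕ J_2(1)

The characteristic polynomial is
  det(x·I − A) = x^4 - 4*x^3 + 6*x^2 - 4*x + 1 = (x - 1)^4

Eigenvalues and multiplicities (the geometric multiplicity of λ is n − rank(A − λI), which equals the number of Jordan blocks for λ):
  λ = 1: algebraic multiplicity = 4, geometric multiplicity = 2

Determining the block sizes for each eigenvalue:
  λ = 1: with am = 4 and gm = 2, the partition is not yet determined (e.g. several partitions of 4 into 2 parts exist). Let N = A − (1)·I. Computing rank(N^1) = 2, rank(N^2) = 0; the number of blocks of size ≥ j is rank(N^{j−1}) − rank(N^j), giving [2, 2]. So we have 2 block(s) of size 2 → block sizes [2, 2]

Assembling the blocks gives a Jordan form
J =
  [1, 1, 0, 0]
  [0, 1, 0, 0]
  [0, 0, 1, 1]
  [0, 0, 0, 1]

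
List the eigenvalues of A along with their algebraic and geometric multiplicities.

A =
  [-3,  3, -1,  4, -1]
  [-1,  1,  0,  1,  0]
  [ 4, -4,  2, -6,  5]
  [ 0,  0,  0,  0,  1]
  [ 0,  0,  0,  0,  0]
λ = 0: alg = 5, geom = 2

Step 1 — factor the characteristic polynomial to read off the algebraic multiplicities:
  χ_A(x) = x^5

Step 2 — compute geometric multiplicities via the rank-nullity identity g(λ) = n − rank(A − λI):
  rank(A − (0)·I) = 3, so dim ker(A − (0)·I) = n − 3 = 2

Summary:
  λ = 0: algebraic multiplicity = 5, geometric multiplicity = 2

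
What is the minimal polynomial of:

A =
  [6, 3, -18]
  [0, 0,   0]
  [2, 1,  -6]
x^2

The characteristic polynomial is χ_A(x) = x^3, so the eigenvalues are known. The minimal polynomial is
  m_A(x) = Π_λ (x − λ)^{k_λ}
where k_λ is the size of the *largest* Jordan block for λ (equivalently, the smallest k with (A − λI)^k v = 0 for every generalised eigenvector v of λ).

  λ = 0: largest Jordan block has size 2, contributing (x − 0)^2

So m_A(x) = x^2 = x^2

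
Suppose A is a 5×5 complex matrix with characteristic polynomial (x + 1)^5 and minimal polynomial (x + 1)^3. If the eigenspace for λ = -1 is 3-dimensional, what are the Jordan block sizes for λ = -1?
Block sizes for λ = -1: [3, 1, 1]

Step 1 — from the characteristic polynomial, algebraic multiplicity of λ = -1 is 5. From dim ker(A − (-1)·I) = 3, there are exactly 3 Jordan blocks for λ = -1.
Step 2 — from the minimal polynomial, the factor (x + 1)^3 tells us the largest block for λ = -1 has size 3.
Step 3 — with total size 5, 3 blocks, and largest block 3, the block sizes (in nonincreasing order) are [3, 1, 1].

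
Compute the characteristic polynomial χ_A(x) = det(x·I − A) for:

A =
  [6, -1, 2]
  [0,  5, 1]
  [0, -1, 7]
x^3 - 18*x^2 + 108*x - 216

Expanding det(x·I − A) (e.g. by cofactor expansion or by noting that A is similar to its Jordan form J, which has the same characteristic polynomial as A) gives
  χ_A(x) = x^3 - 18*x^2 + 108*x - 216
which factors as (x - 6)^3. The eigenvalues (with algebraic multiplicities) are λ = 6 with multiplicity 3.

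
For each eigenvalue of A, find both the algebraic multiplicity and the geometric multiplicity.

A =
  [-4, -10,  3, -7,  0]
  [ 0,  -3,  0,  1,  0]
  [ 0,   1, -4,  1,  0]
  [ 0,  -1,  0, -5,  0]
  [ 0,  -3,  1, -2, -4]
λ = -4: alg = 5, geom = 3

Step 1 — factor the characteristic polynomial to read off the algebraic multiplicities:
  χ_A(x) = (x + 4)^5

Step 2 — compute geometric multiplicities via the rank-nullity identity g(λ) = n − rank(A − λI):
  rank(A − (-4)·I) = 2, so dim ker(A − (-4)·I) = n − 2 = 3

Summary:
  λ = -4: algebraic multiplicity = 5, geometric multiplicity = 3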